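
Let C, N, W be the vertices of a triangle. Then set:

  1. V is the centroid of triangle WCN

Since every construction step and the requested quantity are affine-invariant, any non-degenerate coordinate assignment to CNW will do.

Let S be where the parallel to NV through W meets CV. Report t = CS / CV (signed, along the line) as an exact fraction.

Work in coordinates with C = (0, 0), N = (1, 0), W = (0, 1).
1. V is the centroid of triangle WCN ⇒ V = (1/3, 1/3)
through W parallel to NV: direction (-2/3, 1/3); meets CV at S = (2/3, 2/3)
S = C + t·(V−C) with t = 2

t = 2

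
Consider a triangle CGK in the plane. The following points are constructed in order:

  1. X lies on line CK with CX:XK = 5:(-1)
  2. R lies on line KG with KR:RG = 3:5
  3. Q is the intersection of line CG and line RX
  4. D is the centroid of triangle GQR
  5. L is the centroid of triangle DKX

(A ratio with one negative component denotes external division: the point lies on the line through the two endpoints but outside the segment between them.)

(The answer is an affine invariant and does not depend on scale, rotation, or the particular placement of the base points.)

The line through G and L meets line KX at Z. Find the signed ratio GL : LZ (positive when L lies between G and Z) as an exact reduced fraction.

GL:LZ = 55/17

Choose coordinates C = (0, 0), G = (1, 0), K = (0, 1).
1. X lies on line CK with CX:XK = 5:(-1) ⇒ X = (0, 5/4)
2. R lies on line KG with KR:RG = 3:5 ⇒ R = (3/8, 5/8)
3. Q is the intersection of line CG and line RX ⇒ Q = (3/4, 0)
4. D is the centroid of triangle GQR ⇒ D = (17/24, 5/24)
5. L is the centroid of triangle DKX ⇒ L = (17/72, 59/72)
line GL meets KX at Z = (0, 59/55)
L = G + t·(Z−G) with t = 55/72, so GL:LZ = 55/72:17/72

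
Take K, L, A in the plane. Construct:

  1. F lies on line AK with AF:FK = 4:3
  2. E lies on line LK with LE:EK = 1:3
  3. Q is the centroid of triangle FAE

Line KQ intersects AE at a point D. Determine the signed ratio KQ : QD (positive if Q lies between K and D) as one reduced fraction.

Work in coordinates with K = (0, 0), L = (1, 0), A = (0, 1).
1. F lies on line AK with AF:FK = 4:3 ⇒ F = (0, 3/7)
2. E lies on line LK with LE:EK = 1:3 ⇒ E = (3/4, 0)
3. Q is the centroid of triangle FAE ⇒ Q = (1/4, 10/21)
line KQ meets AE at D = (21/68, 10/17)
Q = K + t·(D−K) with t = 17/21, so KQ:QD = 17/21:4/21

KQ:QD = 17/4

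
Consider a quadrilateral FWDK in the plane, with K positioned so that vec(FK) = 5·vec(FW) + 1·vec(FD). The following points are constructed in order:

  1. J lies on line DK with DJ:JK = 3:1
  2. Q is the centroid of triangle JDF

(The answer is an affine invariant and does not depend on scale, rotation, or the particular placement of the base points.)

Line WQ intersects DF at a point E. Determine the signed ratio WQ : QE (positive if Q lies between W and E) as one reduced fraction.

WQ:QE = -1/5

Choose coordinates F = (0, 0), W = (1, 0), D = (0, 1), K = (5, 1).
1. J lies on line DK with DJ:JK = 3:1 ⇒ J = (15/4, 1)
2. Q is the centroid of triangle JDF ⇒ Q = (5/4, 2/3)
line WQ meets DF at E = (0, -8/3)
Q = W + t·(E−W) with t = -1/4, so WQ:QE = -1/4:5/4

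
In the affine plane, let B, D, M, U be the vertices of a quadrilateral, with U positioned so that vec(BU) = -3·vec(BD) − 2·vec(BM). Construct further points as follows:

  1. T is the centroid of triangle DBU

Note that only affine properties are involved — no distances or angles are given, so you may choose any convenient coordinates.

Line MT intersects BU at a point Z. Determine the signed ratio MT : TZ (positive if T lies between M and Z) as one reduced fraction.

Set B = (0, 0), D = (1, 0), M = (0, 1), U = (-3, -2); any affine frame gives the same invariant.
1. T is the centroid of triangle DBU ⇒ T = (-2/3, -2/3)
line MT meets BU at Z = (-6/11, -4/11)
T = M + t·(Z−M) with t = 11/9, so MT:TZ = 11/9:-2/9

MT:TZ = -11/2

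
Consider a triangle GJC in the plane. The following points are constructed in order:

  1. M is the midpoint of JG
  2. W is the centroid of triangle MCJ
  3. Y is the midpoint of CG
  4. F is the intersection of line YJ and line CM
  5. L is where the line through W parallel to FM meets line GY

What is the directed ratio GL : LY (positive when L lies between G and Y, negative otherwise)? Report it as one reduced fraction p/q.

GL:LY = -8/5

Set G = (0, 0), J = (1, 0), C = (0, 1); any affine frame gives the same invariant.
1. M is the midpoint of JG ⇒ M = (1/2, 0)
2. W is the centroid of triangle MCJ ⇒ W = (1/2, 1/3)
3. Y is the midpoint of CG ⇒ Y = (0, 1/2)
4. F is the intersection of line YJ and line CM ⇒ F = (1/3, 1/3)
5. L is where the line through W parallel to FM meets line GY ⇒ L = (0, 4/3)
L = G + t·(Y−G) with t = 8/3, so GL:LY = t:(1−t) = 8/3:-5/3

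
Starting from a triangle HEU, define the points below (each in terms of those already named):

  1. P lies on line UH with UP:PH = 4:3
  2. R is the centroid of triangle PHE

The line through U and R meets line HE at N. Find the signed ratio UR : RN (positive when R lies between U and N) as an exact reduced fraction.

UR:RN = 6

Assign H = (0, 0), E = (1, 0), U = (0, 1) — the answer is frame-independent, so this choice is without loss of generality.
1. P lies on line UH with UP:PH = 4:3 ⇒ P = (0, 3/7)
2. R is the centroid of triangle PHE ⇒ R = (1/3, 1/7)
line UR meets HE at N = (7/18, 0)
R = U + t·(N−U) with t = 6/7, so UR:RN = 6/7:1/7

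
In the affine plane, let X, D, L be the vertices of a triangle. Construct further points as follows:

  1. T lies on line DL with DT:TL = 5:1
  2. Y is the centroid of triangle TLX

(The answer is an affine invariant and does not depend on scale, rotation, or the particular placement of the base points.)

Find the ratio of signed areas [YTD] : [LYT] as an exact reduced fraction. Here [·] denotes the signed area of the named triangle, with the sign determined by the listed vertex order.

Assign X = (0, 0), D = (1, 0), L = (0, 1) — the answer is frame-independent, so this choice is without loss of generality.
1. T lies on line DL with DT:TL = 5:1 ⇒ T = (1/6, 5/6)
2. Y is the centroid of triangle TLX ⇒ Y = (1/18, 11/18)
2·[YTD] = -5/18, 2·[LYT] = 1/18
[YTD]:[LYT] = -5/18:1/18 = -5

[YTD]:[LYT] = -5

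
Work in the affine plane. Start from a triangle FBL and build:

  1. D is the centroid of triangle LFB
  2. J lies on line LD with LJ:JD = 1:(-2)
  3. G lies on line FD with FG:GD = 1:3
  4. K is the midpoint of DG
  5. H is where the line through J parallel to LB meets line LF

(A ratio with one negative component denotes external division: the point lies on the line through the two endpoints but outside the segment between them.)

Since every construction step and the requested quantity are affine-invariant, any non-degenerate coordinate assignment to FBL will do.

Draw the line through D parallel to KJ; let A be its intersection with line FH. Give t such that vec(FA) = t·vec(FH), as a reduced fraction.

Set F = (0, 0), B = (1, 0), L = (0, 1); any affine frame gives the same invariant.
1. D is the centroid of triangle LFB ⇒ D = (1/3, 1/3)
2. J lies on line LD with LJ:JD = 1:(-2) ⇒ J = (-1/3, 5/3)
3. G lies on line FD with FG:GD = 1:3 ⇒ G = (1/12, 1/12)
4. K is the midpoint of DG ⇒ K = (5/24, 5/24)
5. H is where the line through J parallel to LB meets line LF ⇒ H = (0, 4/3)
through D parallel to KJ: direction (-13/24, 35/24); meets FH at A = (0, 16/13)
A = F + t·(H−F) with t = 12/13

t = 12/13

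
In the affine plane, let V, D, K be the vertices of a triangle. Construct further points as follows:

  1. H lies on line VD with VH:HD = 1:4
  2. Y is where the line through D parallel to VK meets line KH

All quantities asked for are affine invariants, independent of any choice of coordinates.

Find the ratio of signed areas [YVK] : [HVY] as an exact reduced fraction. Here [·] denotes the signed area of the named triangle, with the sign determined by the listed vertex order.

Choose coordinates V = (0, 0), D = (1, 0), K = (0, 1).
1. H lies on line VD with VH:HD = 1:4 ⇒ H = (1/5, 0)
2. Y is where the line through D parallel to VK meets line KH ⇒ Y = (1, -4)
2·[YVK] = -1, 2·[HVY] = 4/5
[YVK]:[HVY] = -1:4/5 = -5/4

[YVK]:[HVY] = -5/4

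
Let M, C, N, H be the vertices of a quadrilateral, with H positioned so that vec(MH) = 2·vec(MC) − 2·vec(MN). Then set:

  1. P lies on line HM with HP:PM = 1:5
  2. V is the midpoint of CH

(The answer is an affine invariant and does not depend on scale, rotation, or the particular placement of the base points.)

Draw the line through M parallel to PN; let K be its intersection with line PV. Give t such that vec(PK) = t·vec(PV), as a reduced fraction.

Set M = (0, 0), C = (1, 0), N = (0, 1), H = (2, -2); any affine frame gives the same invariant.
1. P lies on line HM with HP:PM = 1:5 ⇒ P = (5/3, -5/3)
2. V is the midpoint of CH ⇒ V = (3/2, -1)
through M parallel to PN: direction (-5/3, 8/3); meets PV at K = (25/12, -10/3)
K = P + t·(V−P) with t = -5/2

t = -5/2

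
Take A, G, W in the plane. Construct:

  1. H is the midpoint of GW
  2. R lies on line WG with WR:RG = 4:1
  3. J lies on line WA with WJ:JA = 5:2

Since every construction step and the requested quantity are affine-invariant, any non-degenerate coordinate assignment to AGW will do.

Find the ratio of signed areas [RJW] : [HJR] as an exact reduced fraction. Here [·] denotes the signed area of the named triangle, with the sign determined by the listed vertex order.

[RJW]:[HJR] = -8/3

Choose coordinates A = (0, 0), G = (1, 0), W = (0, 1).
1. H is the midpoint of GW ⇒ H = (1/2, 1/2)
2. R lies on line WG with WR:RG = 4:1 ⇒ R = (4/5, 1/5)
3. J lies on line WA with WJ:JA = 5:2 ⇒ J = (0, 2/7)
2·[RJW] = -4/7, 2·[HJR] = 3/14
[RJW]:[HJR] = -4/7:3/14 = -8/3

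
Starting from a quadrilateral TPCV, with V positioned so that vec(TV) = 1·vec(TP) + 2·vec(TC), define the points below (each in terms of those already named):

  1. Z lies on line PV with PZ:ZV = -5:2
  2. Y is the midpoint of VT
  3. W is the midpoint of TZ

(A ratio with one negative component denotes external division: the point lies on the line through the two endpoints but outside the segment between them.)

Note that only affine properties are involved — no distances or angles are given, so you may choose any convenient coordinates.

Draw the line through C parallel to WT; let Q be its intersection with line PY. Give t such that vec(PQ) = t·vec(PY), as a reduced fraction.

Set T = (0, 0), P = (1, 0), C = (0, 1), V = (1, 2); any affine frame gives the same invariant.
1. Z lies on line PV with PZ:ZV = -5:2 ⇒ Z = (1, 10/3)
2. Y is the midpoint of VT ⇒ Y = (1/2, 1)
3. W is the midpoint of TZ ⇒ W = (1/2, 5/3)
through C parallel to WT: direction (-1/2, -5/3); meets PY at Q = (3/16, 13/8)
Q = P + t·(Y−P) with t = 13/8

t = 13/8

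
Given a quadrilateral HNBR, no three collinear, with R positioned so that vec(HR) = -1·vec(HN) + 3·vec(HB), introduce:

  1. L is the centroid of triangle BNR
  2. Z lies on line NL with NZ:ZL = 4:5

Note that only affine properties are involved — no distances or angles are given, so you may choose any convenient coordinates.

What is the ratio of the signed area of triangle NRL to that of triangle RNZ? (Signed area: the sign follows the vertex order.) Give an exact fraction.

Choose coordinates H = (0, 0), N = (1, 0), B = (0, 1), R = (-1, 3).
1. L is the centroid of triangle BNR ⇒ L = (0, 4/3)
2. Z lies on line NL with NZ:ZL = 4:5 ⇒ Z = (5/9, 16/27)
2·[NRL] = 1/3, 2·[RNZ] = -4/27
[NRL]:[RNZ] = 1/3:-4/27 = -9/4

[NRL]:[RNZ] = -9/4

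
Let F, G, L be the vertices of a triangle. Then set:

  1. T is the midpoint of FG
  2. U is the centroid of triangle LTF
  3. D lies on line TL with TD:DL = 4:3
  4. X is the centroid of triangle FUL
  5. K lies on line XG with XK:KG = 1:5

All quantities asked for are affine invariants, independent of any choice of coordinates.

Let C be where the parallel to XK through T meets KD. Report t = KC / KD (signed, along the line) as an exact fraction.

Choose coordinates F = (0, 0), G = (1, 0), L = (0, 1).
1. T is the midpoint of FG ⇒ T = (1/2, 0)
2. U is the centroid of triangle LTF ⇒ U = (1/6, 1/3)
3. D lies on line TL with TD:DL = 4:3 ⇒ D = (3/14, 4/7)
4. X is the centroid of triangle FUL ⇒ X = (1/18, 4/9)
5. K lies on line XG with XK:KG = 1:5 ⇒ K = (23/108, 10/27)
through T parallel to XK: direction (17/108, -2/27); meets KD at C = (137/648, 11/81)
C = K + t·(D−K) with t = -7/6

t = -7/6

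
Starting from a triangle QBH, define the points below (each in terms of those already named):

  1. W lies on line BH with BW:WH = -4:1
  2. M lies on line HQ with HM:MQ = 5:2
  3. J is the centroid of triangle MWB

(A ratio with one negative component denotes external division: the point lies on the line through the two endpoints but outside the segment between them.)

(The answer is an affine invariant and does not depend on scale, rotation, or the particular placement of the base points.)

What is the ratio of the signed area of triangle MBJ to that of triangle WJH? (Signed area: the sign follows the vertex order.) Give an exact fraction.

[MBJ]:[WJH] = 4

Work in coordinates with Q = (0, 0), B = (1, 0), H = (0, 1).
1. W lies on line BH with BW:WH = -4:1 ⇒ W = (-1/3, 4/3)
2. M lies on line HQ with HM:MQ = 5:2 ⇒ M = (0, 2/7)
3. J is the centroid of triangle MWB ⇒ J = (2/9, 34/63)
2·[MBJ] = 20/63, 2·[WJH] = 5/63
[MBJ]:[WJH] = 20/63:5/63 = 4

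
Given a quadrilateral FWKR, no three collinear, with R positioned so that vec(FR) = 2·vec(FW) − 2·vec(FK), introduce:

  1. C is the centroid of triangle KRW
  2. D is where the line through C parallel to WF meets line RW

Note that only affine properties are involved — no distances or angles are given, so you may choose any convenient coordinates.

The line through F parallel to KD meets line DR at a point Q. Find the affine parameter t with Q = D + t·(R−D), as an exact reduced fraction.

t = 7/5

Set F = (0, 0), W = (1, 0), K = (0, 1), R = (2, -2); any affine frame gives the same invariant.
1. C is the centroid of triangle KRW ⇒ C = (1, -1/3)
2. D is where the line through C parallel to WF meets line RW ⇒ D = (7/6, -1/3)
through F parallel to KD: direction (7/6, -4/3); meets DR at Q = (7/3, -8/3)
Q = D + t·(R−D) with t = 7/5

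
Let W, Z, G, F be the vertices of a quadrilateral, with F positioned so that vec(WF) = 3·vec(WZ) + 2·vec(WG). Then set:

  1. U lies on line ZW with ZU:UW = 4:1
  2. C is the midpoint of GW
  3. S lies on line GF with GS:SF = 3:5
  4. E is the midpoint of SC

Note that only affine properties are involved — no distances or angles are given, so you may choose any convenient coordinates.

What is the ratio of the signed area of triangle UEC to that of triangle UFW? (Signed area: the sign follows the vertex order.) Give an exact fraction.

[UEC]:[UFW] = 59/64

Work in coordinates with W = (0, 0), Z = (1, 0), G = (0, 1), F = (3, 2).
1. U lies on line ZW with ZU:UW = 4:1 ⇒ U = (1/5, 0)
2. C is the midpoint of GW ⇒ C = (0, 1/2)
3. S lies on line GF with GS:SF = 3:5 ⇒ S = (9/8, 11/8)
4. E is the midpoint of SC ⇒ E = (9/16, 15/16)
2·[UEC] = 59/160, 2·[UFW] = 2/5
[UEC]:[UFW] = 59/160:2/5 = 59/64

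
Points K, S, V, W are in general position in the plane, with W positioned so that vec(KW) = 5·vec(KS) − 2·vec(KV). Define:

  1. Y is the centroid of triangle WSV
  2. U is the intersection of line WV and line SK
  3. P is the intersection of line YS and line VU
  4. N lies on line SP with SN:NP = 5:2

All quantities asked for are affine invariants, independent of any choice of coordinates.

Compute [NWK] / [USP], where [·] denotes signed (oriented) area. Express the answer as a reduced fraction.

[NWK]:[USP] = -99/14

Choose coordinates K = (0, 0), S = (1, 0), V = (0, 1), W = (5, -2).
1. Y is the centroid of triangle WSV ⇒ Y = (2, -1/3)
2. U is the intersection of line WV and line SK ⇒ U = (5/3, 0)
3. P is the intersection of line YS and line VU ⇒ P = (5/2, -1/2)
4. N lies on line SP with SN:NP = 5:2 ⇒ N = (29/14, -5/14)
2·[NWK] = -33/14, 2·[USP] = 1/3
[NWK]:[USP] = -33/14:1/3 = -99/14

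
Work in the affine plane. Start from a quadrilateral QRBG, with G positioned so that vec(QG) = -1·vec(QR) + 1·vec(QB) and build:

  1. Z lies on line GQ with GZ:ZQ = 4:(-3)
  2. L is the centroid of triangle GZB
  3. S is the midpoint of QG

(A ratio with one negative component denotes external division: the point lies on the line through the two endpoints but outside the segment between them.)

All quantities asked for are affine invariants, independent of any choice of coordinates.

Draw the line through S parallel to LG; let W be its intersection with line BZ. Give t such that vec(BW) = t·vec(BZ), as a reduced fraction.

t = 9/16

Set Q = (0, 0), R = (1, 0), B = (0, 1), G = (-1, 1); any affine frame gives the same invariant.
1. Z lies on line GQ with GZ:ZQ = 4:(-3) ⇒ Z = (3, -3)
2. L is the centroid of triangle GZB ⇒ L = (2/3, -1/3)
3. S is the midpoint of QG ⇒ S = (-1/2, 1/2)
through S parallel to LG: direction (-5/3, 4/3); meets BZ at W = (27/16, -5/4)
W = B + t·(Z−B) with t = 9/16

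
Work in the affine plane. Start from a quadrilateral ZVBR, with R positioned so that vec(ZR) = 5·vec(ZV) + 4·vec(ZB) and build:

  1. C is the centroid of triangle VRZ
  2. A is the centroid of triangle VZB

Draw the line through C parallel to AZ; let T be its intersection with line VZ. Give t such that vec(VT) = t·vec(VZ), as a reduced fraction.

Assign Z = (0, 0), V = (1, 0), B = (0, 1), R = (5, 4) — the answer is frame-independent, so this choice is without loss of generality.
1. C is the centroid of triangle VRZ ⇒ C = (2, 4/3)
2. A is the centroid of triangle VZB ⇒ A = (1/3, 1/3)
through C parallel to AZ: direction (-1/3, -1/3); meets VZ at T = (2/3, 0)
T = V + t·(Z−V) with t = 1/3

t = 1/3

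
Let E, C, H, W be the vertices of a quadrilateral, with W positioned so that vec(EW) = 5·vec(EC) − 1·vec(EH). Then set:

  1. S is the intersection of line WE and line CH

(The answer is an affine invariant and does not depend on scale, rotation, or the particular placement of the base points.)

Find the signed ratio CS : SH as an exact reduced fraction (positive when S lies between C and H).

Work in coordinates with E = (0, 0), C = (1, 0), H = (0, 1), W = (5, -1).
1. S is the intersection of line WE and line CH ⇒ S = (5/4, -1/4)
S = C + t·(H−C) with t = -1/4, so CS:SH = t:(1−t) = -1/4:5/4

CS:SH = -1/5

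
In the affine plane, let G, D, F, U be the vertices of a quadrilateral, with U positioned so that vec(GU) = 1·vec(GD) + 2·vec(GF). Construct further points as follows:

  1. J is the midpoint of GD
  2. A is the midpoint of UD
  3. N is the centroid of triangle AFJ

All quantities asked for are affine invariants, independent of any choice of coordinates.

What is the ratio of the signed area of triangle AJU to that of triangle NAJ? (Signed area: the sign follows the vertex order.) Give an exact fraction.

[AJU]:[NAJ] = 3/2

Work in coordinates with G = (0, 0), D = (1, 0), F = (0, 1), U = (1, 2).
1. J is the midpoint of GD ⇒ J = (1/2, 0)
2. A is the midpoint of UD ⇒ A = (1, 1)
3. N is the centroid of triangle AFJ ⇒ N = (1/2, 2/3)
2·[AJU] = -1/2, 2·[NAJ] = -1/3
[AJU]:[NAJ] = -1/2:-1/3 = 3/2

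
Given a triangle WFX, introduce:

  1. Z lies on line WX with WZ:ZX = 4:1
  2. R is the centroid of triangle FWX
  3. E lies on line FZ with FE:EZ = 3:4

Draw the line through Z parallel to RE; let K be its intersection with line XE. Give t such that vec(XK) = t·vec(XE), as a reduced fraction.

Set W = (0, 0), F = (1, 0), X = (0, 1); any affine frame gives the same invariant.
1. Z lies on line WX with WZ:ZX = 4:1 ⇒ Z = (0, 4/5)
2. R is the centroid of triangle FWX ⇒ R = (1/3, 1/3)
3. E lies on line FZ with FE:EZ = 3:4 ⇒ E = (4/7, 12/35)
through Z parallel to RE: direction (5/21, 1/105); meets XE at K = (20/119, 96/119)
K = X + t·(E−X) with t = 5/17

t = 5/17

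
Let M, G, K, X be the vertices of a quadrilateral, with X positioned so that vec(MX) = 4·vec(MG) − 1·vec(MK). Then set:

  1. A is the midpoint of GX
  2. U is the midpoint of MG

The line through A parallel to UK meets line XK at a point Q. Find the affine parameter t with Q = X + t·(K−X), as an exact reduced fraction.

t = 5/12

Assign M = (0, 0), G = (1, 0), K = (0, 1), X = (4, -1) — the answer is frame-independent, so this choice is without loss of generality.
1. A is the midpoint of GX ⇒ A = (5/2, -1/2)
2. U is the midpoint of MG ⇒ U = (1/2, 0)
through A parallel to UK: direction (-1/2, 1); meets XK at Q = (7/3, -1/6)
Q = X + t·(K−X) with t = 5/12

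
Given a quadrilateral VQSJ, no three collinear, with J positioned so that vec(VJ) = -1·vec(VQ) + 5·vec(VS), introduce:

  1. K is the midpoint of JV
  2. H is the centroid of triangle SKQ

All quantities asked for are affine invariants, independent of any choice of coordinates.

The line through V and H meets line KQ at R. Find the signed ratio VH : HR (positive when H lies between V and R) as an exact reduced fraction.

Choose coordinates V = (0, 0), Q = (1, 0), S = (0, 1), J = (-1, 5).
1. K is the midpoint of JV ⇒ K = (-1/2, 5/2)
2. H is the centroid of triangle SKQ ⇒ H = (1/6, 7/6)
line VH meets KQ at R = (5/26, 35/26)
H = V + t·(R−V) with t = 13/15, so VH:HR = 13/15:2/15

VH:HR = 13/2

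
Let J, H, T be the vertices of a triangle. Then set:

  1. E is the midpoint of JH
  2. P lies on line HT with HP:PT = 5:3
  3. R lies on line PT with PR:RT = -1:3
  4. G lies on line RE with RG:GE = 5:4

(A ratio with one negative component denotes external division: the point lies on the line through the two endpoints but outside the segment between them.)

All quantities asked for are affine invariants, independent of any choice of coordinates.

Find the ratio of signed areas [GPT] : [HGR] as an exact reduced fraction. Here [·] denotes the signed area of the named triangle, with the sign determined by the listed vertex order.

[GPT]:[HGR] = -6/7

Choose coordinates J = (0, 0), H = (1, 0), T = (0, 1).
1. E is the midpoint of JH ⇒ E = (1/2, 0)
2. P lies on line HT with HP:PT = 5:3 ⇒ P = (3/8, 5/8)
3. R lies on line PT with PR:RT = -1:3 ⇒ R = (9/16, 7/16)
4. G lies on line RE with RG:GE = 5:4 ⇒ G = (19/36, 7/36)
2·[GPT] = 5/48, 2·[HGR] = -35/288
[GPT]:[HGR] = 5/48:-35/288 = -6/7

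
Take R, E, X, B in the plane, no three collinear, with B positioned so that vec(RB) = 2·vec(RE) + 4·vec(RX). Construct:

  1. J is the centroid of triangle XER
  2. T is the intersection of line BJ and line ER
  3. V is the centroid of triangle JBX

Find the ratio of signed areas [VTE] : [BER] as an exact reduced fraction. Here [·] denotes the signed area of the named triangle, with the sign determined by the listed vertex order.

[VTE]:[BER] = -4/11

Work in coordinates with R = (0, 0), E = (1, 0), X = (0, 1), B = (2, 4).
1. J is the centroid of triangle XER ⇒ J = (1/3, 1/3)
2. T is the intersection of line BJ and line ER ⇒ T = (2/11, 0)
3. V is the centroid of triangle JBX ⇒ V = (7/9, 16/9)
2·[VTE] = 16/11, 2·[BER] = -4
[VTE]:[BER] = 16/11:-4 = -4/11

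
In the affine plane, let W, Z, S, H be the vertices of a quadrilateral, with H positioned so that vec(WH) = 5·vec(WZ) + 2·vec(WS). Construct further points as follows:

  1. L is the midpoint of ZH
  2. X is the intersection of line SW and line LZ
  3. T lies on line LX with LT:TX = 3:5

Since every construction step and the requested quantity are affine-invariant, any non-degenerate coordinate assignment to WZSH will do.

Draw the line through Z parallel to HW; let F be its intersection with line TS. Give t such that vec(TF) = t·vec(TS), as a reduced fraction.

t = -1/15

Set W = (0, 0), Z = (1, 0), S = (0, 1), H = (5, 2); any affine frame gives the same invariant.
1. L is the midpoint of ZH ⇒ L = (3, 1)
2. X is the intersection of line SW and line LZ ⇒ X = (0, -1/2)
3. T lies on line LX with LT:TX = 3:5 ⇒ T = (15/8, 7/16)
through Z parallel to HW: direction (-5, -2); meets TS at F = (2, 2/5)
F = T + t·(S−T) with t = -1/15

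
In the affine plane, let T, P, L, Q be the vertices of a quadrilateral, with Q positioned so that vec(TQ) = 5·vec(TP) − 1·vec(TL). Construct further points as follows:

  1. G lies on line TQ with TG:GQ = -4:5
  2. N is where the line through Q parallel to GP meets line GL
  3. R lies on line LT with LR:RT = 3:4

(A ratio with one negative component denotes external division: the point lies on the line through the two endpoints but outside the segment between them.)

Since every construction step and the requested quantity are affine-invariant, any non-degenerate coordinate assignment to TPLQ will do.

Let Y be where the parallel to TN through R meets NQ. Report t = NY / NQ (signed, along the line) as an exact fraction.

Work in coordinates with T = (0, 0), P = (1, 0), L = (0, 1), Q = (5, -1).
1. G lies on line TQ with TG:GQ = -4:5 ⇒ G = (-20, 4)
2. N is where the line through Q parallel to GP meets line GL ⇒ N = (-440/17, 83/17)
3. R lies on line LT with LR:RT = 3:4 ⇒ R = (0, 4/7)
through R parallel to TN: direction (-440/17, 83/17); meets NQ at Y = (-5720/17, 7621/119)
Y = N + t·(Q−N) with t = -352/35

t = -352/35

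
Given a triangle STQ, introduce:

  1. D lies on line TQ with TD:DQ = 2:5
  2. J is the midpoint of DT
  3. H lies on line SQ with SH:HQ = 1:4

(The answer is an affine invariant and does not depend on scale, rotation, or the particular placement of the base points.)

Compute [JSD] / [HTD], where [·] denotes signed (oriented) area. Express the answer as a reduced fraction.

Work in coordinates with S = (0, 0), T = (1, 0), Q = (0, 1).
1. D lies on line TQ with TD:DQ = 2:5 ⇒ D = (5/7, 2/7)
2. J is the midpoint of DT ⇒ J = (6/7, 1/7)
3. H lies on line SQ with SH:HQ = 1:4 ⇒ H = (0, 1/5)
2·[JSD] = -1/7, 2·[HTD] = 8/35
[JSD]:[HTD] = -1/7:8/35 = -5/8

[JSD]:[HTD] = -5/8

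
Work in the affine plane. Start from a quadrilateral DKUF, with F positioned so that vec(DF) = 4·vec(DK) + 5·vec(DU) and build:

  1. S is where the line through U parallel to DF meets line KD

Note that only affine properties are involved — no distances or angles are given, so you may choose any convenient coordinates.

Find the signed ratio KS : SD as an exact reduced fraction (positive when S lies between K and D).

KS:SD = -9/4

Assign D = (0, 0), K = (1, 0), U = (0, 1), F = (4, 5) — the answer is frame-independent, so this choice is without loss of generality.
1. S is where the line through U parallel to DF meets line KD ⇒ S = (-4/5, 0)
S = K + t·(D−K) with t = 9/5, so KS:SD = t:(1−t) = 9/5:-4/5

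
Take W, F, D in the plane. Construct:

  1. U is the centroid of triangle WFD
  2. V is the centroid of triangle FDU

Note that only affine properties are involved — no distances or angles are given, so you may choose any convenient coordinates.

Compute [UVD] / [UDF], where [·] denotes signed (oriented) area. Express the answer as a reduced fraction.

[UVD]:[UDF] = -1/3

Choose coordinates W = (0, 0), F = (1, 0), D = (0, 1).
1. U is the centroid of triangle WFD ⇒ U = (1/3, 1/3)
2. V is the centroid of triangle FDU ⇒ V = (4/9, 4/9)
2·[UVD] = 1/9, 2·[UDF] = -1/3
[UVD]:[UDF] = 1/9:-1/3 = -1/3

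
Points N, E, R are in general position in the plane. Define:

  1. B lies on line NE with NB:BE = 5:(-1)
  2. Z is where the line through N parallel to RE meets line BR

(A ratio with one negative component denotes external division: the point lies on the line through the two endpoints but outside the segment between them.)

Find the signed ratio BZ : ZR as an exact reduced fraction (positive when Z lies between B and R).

Work in coordinates with N = (0, 0), E = (1, 0), R = (0, 1).
1. B lies on line NE with NB:BE = 5:(-1) ⇒ B = (5/4, 0)
2. Z is where the line through N parallel to RE meets line BR ⇒ Z = (-5, 5)
Z = B + t·(R−B) with t = 5, so BZ:ZR = t:(1−t) = 5:-4

BZ:ZR = -5/4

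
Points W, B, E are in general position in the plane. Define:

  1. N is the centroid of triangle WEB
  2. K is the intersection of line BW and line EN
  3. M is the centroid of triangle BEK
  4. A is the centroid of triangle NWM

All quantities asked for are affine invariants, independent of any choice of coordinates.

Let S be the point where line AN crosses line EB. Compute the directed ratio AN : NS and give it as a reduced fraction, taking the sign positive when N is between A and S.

Choose coordinates W = (0, 0), B = (1, 0), E = (0, 1).
1. N is the centroid of triangle WEB ⇒ N = (1/3, 1/3)
2. K is the intersection of line BW and line EN ⇒ K = (1/2, 0)
3. M is the centroid of triangle BEK ⇒ M = (1/2, 1/3)
4. A is the centroid of triangle NWM ⇒ A = (5/18, 2/9)
line AN meets EB at S = (4/9, 5/9)
N = A + t·(S−A) with t = 1/3, so AN:NS = 1/3:2/3

AN:NS = 1/2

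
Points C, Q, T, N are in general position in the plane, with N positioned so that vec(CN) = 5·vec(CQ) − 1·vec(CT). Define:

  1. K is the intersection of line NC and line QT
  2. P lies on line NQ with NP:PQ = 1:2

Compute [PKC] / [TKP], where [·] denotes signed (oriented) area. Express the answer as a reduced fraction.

Choose coordinates C = (0, 0), Q = (1, 0), T = (0, 1), N = (5, -1).
1. K is the intersection of line NC and line QT ⇒ K = (5/4, -1/4)
2. P lies on line NQ with NP:PQ = 1:2 ⇒ P = (11/3, -2/3)
2·[PKC] = -1/12, 2·[TKP] = 5/2
[PKC]:[TKP] = -1/12:5/2 = -1/30

[PKC]:[TKP] = -1/30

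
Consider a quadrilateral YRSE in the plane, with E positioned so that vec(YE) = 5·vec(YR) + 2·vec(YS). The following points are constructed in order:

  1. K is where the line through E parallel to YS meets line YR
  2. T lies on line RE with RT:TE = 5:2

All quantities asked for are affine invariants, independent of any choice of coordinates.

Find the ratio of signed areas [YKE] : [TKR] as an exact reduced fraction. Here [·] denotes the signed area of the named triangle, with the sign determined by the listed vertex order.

[YKE]:[TKR] = -7/4

Assign Y = (0, 0), R = (1, 0), S = (0, 1), E = (5, 2) — the answer is frame-independent, so this choice is without loss of generality.
1. K is where the line through E parallel to YS meets line YR ⇒ K = (5, 0)
2. T lies on line RE with RT:TE = 5:2 ⇒ T = (27/7, 10/7)
2·[YKE] = 10, 2·[TKR] = -40/7
[YKE]:[TKR] = 10:-40/7 = -7/4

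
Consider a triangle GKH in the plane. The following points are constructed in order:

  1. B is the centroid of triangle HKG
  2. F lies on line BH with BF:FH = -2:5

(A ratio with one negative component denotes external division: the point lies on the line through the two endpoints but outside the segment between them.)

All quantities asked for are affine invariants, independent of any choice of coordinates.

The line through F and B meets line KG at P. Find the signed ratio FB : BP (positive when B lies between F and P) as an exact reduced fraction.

FB:BP = -4/3

Work in coordinates with G = (0, 0), K = (1, 0), H = (0, 1).
1. B is the centroid of triangle HKG ⇒ B = (1/3, 1/3)
2. F lies on line BH with BF:FH = -2:5 ⇒ F = (5/9, -1/9)
line FB meets KG at P = (1/2, 0)
B = F + t·(P−F) with t = 4, so FB:BP = 4:-3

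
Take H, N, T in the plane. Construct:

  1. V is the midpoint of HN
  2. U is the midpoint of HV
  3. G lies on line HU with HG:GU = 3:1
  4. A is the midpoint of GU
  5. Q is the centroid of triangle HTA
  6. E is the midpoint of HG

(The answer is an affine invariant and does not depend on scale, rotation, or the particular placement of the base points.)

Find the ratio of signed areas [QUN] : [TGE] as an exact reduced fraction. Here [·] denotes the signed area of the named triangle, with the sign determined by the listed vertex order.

[QUN]:[TGE] = -8/3

Choose coordinates H = (0, 0), N = (1, 0), T = (0, 1).
1. V is the midpoint of HN ⇒ V = (1/2, 0)
2. U is the midpoint of HV ⇒ U = (1/4, 0)
3. G lies on line HU with HG:GU = 3:1 ⇒ G = (3/16, 0)
4. A is the midpoint of GU ⇒ A = (7/32, 0)
5. Q is the centroid of triangle HTA ⇒ Q = (7/96, 1/3)
6. E is the midpoint of HG ⇒ E = (3/32, 0)
2·[QUN] = 1/4, 2·[TGE] = -3/32
[QUN]:[TGE] = 1/4:-3/32 = -8/3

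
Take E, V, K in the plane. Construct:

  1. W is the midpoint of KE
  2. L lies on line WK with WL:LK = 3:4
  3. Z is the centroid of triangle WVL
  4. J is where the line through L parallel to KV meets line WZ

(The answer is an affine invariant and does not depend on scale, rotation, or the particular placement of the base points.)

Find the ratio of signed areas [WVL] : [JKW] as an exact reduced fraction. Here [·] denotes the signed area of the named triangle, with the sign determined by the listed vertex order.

[WVL]:[JKW] = 10/7

Work in coordinates with E = (0, 0), V = (1, 0), K = (0, 1).
1. W is the midpoint of KE ⇒ W = (0, 1/2)
2. L lies on line WK with WL:LK = 3:4 ⇒ L = (0, 5/7)
3. Z is the centroid of triangle WVL ⇒ Z = (1/3, 17/42)
4. J is where the line through L parallel to KV meets line WZ ⇒ J = (3/10, 29/70)
2·[WVL] = 3/14, 2·[JKW] = 3/20
[WVL]:[JKW] = 3/14:3/20 = 10/7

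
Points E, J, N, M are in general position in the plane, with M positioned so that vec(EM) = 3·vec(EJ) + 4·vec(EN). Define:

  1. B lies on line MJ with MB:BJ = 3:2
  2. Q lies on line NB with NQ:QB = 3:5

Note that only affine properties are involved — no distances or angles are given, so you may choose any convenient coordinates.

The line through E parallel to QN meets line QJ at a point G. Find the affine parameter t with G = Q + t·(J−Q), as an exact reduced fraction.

t = 3/4

Work in coordinates with E = (0, 0), J = (1, 0), N = (0, 1), M = (3, 4).
1. B lies on line MJ with MB:BJ = 3:2 ⇒ B = (9/5, 8/5)
2. Q lies on line NB with NQ:QB = 3:5 ⇒ Q = (27/40, 49/40)
through E parallel to QN: direction (-27/40, -9/40); meets QJ at G = (147/160, 49/160)
G = Q + t·(J−Q) with t = 3/4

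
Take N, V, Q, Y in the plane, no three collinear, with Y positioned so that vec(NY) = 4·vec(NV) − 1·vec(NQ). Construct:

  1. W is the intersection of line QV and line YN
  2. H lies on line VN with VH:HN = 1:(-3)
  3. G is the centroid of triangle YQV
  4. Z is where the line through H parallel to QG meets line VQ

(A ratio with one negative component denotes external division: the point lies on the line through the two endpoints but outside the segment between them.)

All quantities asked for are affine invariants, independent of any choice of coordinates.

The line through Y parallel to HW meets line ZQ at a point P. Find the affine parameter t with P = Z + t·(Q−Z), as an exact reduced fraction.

t = -37/3

Work in coordinates with N = (0, 0), V = (1, 0), Q = (0, 1), Y = (4, -1).
1. W is the intersection of line QV and line YN ⇒ W = (4/3, -1/3)
2. H lies on line VN with VH:HN = 1:(-3) ⇒ H = (3/2, 0)
3. G is the centroid of triangle YQV ⇒ G = (5/3, 0)
4. Z is where the line through H parallel to QG meets line VQ ⇒ Z = (1/4, 3/4)
through Y parallel to HW: direction (-1/6, -1/3); meets ZQ at P = (10/3, -7/3)
P = Z + t·(Q−Z) with t = -37/3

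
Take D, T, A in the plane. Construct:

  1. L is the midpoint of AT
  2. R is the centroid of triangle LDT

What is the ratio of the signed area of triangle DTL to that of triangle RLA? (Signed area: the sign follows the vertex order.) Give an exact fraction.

[DTL]:[RLA] = 3

Set D = (0, 0), T = (1, 0), A = (0, 1); any affine frame gives the same invariant.
1. L is the midpoint of AT ⇒ L = (1/2, 1/2)
2. R is the centroid of triangle LDT ⇒ R = (1/2, 1/6)
2·[DTL] = 1/2, 2·[RLA] = 1/6
[DTL]:[RLA] = 1/2:1/6 = 3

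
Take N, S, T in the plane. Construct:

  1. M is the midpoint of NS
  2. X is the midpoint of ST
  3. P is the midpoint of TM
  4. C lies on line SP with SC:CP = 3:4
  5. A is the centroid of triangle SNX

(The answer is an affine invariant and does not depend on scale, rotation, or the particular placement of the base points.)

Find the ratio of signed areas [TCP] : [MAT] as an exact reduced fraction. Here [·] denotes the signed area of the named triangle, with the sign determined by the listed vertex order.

Work in coordinates with N = (0, 0), S = (1, 0), T = (0, 1).
1. M is the midpoint of NS ⇒ M = (1/2, 0)
2. X is the midpoint of ST ⇒ X = (1/2, 1/2)
3. P is the midpoint of TM ⇒ P = (1/4, 1/2)
4. C lies on line SP with SC:CP = 3:4 ⇒ C = (19/28, 3/14)
5. A is the centroid of triangle SNX ⇒ A = (1/2, 1/6)
2·[TCP] = -1/7, 2·[MAT] = 1/12
[TCP]:[MAT] = -1/7:1/12 = -12/7

[TCP]:[MAT] = -12/7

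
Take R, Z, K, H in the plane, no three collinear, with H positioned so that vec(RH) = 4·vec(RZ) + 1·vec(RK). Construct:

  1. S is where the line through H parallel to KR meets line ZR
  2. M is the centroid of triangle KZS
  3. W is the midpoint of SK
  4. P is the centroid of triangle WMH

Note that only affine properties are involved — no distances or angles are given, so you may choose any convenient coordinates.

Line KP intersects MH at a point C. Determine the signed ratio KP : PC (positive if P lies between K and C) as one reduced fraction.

KP:PC = 47

Assign R = (0, 0), Z = (1, 0), K = (0, 1), H = (4, 1) — the answer is frame-independent, so this choice is without loss of generality.
1. S is where the line through H parallel to KR meets line ZR ⇒ S = (4, 0)
2. M is the centroid of triangle KZS ⇒ M = (5/3, 1/3)
3. W is the midpoint of SK ⇒ W = (2, 1/2)
4. P is the centroid of triangle WMH ⇒ P = (23/9, 11/18)
line KP meets MH at C = (368/141, 85/141)
P = K + t·(C−K) with t = 47/48, so KP:PC = 47/48:1/48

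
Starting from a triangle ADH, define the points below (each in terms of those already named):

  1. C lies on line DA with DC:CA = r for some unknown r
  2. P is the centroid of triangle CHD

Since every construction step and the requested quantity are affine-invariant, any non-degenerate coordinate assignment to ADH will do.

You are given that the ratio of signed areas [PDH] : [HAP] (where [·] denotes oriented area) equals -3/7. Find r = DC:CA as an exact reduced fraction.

Set A = (0, 0), D = (1, 0), H = (0, 1); any affine frame gives the same invariant.
1. With DC:CA = r, write λ = r/(r+1) so C = D + λ·(A−D); C is affine-linear in λ
2. P is the centroid of triangle CHD ⇒ P is an affine combination of earlier points and hence also affine-linear in λ
Every point depending on C is an affine combination of C and λ-independent points, so each such coordinate is linear in λ; the λ² term in each signed area is a multiple of (A−D)×(A−D) = 0, so 2·[PDH] and 2·[HAP] are each linear in λ. Evaluating at λ=0 and λ=1:
  2·[PDH] = 1/3·λ,   2·[HAP] = -1/3·λ + 2/3
So [PDH]:[HAP] = (1/3·λ) / (-1/3·λ + 2/3). Setting this equal to -3/7:
  1/3·λ = -3/7·(-1/3·λ + 2/3)  ⇒  λ = -3/2
Then r = λ/(1−λ) = (-3/2)/(5/2) = -3/5. Check: with r = -3/5, C = (5/2, 0) and [PDH]:[HAP] = -3/7 as required.

r = -3/5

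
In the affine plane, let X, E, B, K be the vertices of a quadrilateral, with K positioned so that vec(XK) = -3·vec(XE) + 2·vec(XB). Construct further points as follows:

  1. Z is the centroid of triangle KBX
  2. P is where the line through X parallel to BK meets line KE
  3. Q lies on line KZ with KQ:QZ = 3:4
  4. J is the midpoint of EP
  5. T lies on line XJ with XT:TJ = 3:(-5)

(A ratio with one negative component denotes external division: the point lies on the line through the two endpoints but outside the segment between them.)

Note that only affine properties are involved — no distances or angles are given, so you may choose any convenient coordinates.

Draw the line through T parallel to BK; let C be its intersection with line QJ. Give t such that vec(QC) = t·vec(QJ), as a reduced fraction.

t = 93/58

Assign X = (0, 0), E = (1, 0), B = (0, 1), K = (-3, 2) — the answer is frame-independent, so this choice is without loss of generality.
1. Z is the centroid of triangle KBX ⇒ Z = (-1, 1)
2. P is where the line through X parallel to BK meets line KE ⇒ P = (3, -1)
3. Q lies on line KZ with KQ:QZ = 3:4 ⇒ Q = (-15/7, 11/7)
4. J is the midpoint of EP ⇒ J = (2, -1/2)
5. T lies on line XJ with XT:TJ = 3:(-5) ⇒ T = (-3, 3/4)
through T parallel to BK: direction (-3, 1); meets QJ at C = (9/2, -7/4)
C = Q + t·(J−Q) with t = 93/58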